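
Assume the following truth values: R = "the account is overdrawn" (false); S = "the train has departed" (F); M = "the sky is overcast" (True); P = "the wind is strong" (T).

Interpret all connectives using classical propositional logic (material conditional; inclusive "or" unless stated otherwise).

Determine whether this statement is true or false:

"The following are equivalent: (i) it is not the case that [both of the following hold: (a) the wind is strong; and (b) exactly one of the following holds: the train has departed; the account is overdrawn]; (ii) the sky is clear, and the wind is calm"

Values: P=True, S=False, R=False, M=True.
In symbols: not (P and (S xor R)) iff (not M and not P)

S xor R = False xor False = False
P and (S xor R) = True and False = False
not (P and (S xor R)) = not False = True
not M = not True = False
not P = not True = False
not M and not P = False and False = False
not (P and (S xor R)) iff (not M and not P) = True iff False = False

The statement is false.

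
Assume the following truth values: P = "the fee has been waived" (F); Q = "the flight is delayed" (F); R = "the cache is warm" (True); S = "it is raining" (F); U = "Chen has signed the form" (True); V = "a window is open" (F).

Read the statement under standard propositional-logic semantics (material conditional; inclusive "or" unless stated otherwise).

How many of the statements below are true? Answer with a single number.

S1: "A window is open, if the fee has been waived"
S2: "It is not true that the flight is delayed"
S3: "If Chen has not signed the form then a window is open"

S1: This is P → V.

P → V = F → F = T
Thus S1 is true.

S2: In symbols: ¬Q

¬Q = ¬F = T
Thus S2 is true.

S3: Formalization: ¬U → V

¬U = ¬T = F
¬U → V = F → F = T
Thus S3 is true.

Count: 3.

3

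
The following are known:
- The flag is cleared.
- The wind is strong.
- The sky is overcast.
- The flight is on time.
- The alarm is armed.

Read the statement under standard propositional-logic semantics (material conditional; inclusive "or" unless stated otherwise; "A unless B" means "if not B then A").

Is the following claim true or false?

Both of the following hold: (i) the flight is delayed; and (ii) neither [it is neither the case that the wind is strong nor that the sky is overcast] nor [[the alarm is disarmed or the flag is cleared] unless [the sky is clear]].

Let S = "the flight is delayed" (F), Q = "the wind is strong" (T), R = "the sky is overcast" (T), U = "the alarm is armed" (T), P = "the flag is set" (F).
This is S ∧ ((Q ↓ R) ↓ ((¬U ∨ ¬P) ∨ ¬R)).

Q ↓ R = T ↓ T = F
¬U = ¬T = F
¬P = ¬F = T
¬U ∨ ¬P = F ∨ T = T
¬R = ¬T = F
(¬U ∨ ¬P) ∨ ¬R = T ∨ F = T
(Q ↓ R) ↓ ((¬U ∨ ¬P) ∨ ¬R) = F ↓ T = F
S ∧ ((Q ↓ R) ↓ ((¬U ∨ ¬P) ∨ ¬R)) = F ∧ F = F

The statement is false.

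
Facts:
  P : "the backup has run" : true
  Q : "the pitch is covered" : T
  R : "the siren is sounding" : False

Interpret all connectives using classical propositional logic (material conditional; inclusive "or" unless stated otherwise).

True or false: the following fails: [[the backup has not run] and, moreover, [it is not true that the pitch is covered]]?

True

Formalization: not (not P and not Q)

not P = not True = False
not Q = not True = False
not P and not Q = False and False = False
not (not P and not Q) = not False = True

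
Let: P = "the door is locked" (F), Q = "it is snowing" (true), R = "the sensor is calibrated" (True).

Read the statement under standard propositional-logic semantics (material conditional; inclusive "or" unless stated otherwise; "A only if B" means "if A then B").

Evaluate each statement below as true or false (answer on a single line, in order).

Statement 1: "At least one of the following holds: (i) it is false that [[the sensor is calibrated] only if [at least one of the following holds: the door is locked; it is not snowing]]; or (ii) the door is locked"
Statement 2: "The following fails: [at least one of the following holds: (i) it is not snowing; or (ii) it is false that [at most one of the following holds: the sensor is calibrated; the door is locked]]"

Statement 1 T, Statement 2 T

Statement 1: This is ¬(R → (P ∨ ¬Q)) ∨ P.

¬Q = ¬T = F
P ∨ ¬Q = F ∨ F = F
R → (P ∨ ¬Q) = T → F = F
¬(R → (P ∨ ¬Q)) = ¬F = T
¬(R → (P ∨ ¬Q)) ∨ P = T ∨ F = T
Thus Statement 1 is true.

Statement 2: Formalization: ¬(¬Q ∨ ¬(R ↑ P))

¬Q = ¬T = F
R ↑ P = T ↑ F = T
¬(R ↑ P) = ¬T = F
¬Q ∨ ¬(R ↑ P) = F ∨ F = F
¬(¬Q ∨ ¬(R ↑ P)) = ¬F = T
Thus Statement 2 is true.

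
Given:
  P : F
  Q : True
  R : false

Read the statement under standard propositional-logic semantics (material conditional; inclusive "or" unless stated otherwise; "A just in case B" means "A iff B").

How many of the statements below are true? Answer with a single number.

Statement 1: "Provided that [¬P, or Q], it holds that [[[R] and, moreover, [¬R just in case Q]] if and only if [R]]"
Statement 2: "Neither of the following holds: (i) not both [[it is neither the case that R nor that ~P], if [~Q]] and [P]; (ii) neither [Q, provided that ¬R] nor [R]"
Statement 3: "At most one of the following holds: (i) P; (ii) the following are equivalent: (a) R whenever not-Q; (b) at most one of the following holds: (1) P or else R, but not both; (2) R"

2

Statement 1: In symbols: (~P | Q) -> ((R & (~R <-> Q)) <-> R)

~P = ~F = T
~P | Q = T | T = T
~R = ~F = T
~R <-> Q = T <-> T = T
R & (~R <-> Q) = F & T = F
(R & (~R <-> Q)) <-> R = F <-> F = T
(~P | Q) -> ((R & (~R <-> Q)) <-> R) = T -> T = T
So Statement 1 is true.

Statement 2: Parsed as ((~Q -> (R nor ~P)) nand P) nor ((~R -> Q) nor R)

~Q = ~T = F
~P = ~F = T
R nor ~P = F nor T = F
~Q -> (R nor ~P) = F -> F = T
(~Q -> (R nor ~P)) nand P = T nand F = T
~R = ~F = T
~R -> Q = T -> T = T
(~R -> Q) nor R = T nor F = F
((~Q -> (R nor ~P)) nand P) nor ((~R -> Q) nor R) = T nor F = F
So Statement 2 is false.

Statement 3: Parsed as P nand ((~Q -> R) <-> ((P xor R) nand R))

~Q = ~T = F
~Q -> R = F -> F = T
P xor R = F xor F = F
(P xor R) nand R = F nand F = T
(~Q -> R) <-> ((P xor R) nand R) = T <-> T = T
P nand ((~Q -> R) <-> ((P xor R) nand R)) = F nand T = T
Hence Statement 3 is true.

True statements: 2.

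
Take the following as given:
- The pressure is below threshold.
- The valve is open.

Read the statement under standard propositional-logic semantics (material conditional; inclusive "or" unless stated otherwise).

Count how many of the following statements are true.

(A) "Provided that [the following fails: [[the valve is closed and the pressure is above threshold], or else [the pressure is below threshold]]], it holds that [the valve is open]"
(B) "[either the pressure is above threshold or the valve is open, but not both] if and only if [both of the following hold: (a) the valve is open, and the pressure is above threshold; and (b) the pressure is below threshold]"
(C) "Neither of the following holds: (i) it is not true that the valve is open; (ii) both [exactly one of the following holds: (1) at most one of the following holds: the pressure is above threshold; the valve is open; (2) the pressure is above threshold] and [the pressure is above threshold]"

Let P = "the valve is open" (True), U = "the pressure is above threshold" (False).

(A): In symbols: not ((not P and U) or not U) -> P

not P = not True = False
not P and U = False and False = False
not U = not False = True
(not P and U) or not U = False or True = True
not ((not P and U) or not U) = not True = False
not ((not P and U) or not U) -> P = False -> True = True
So (A) is true.

(B): In symbols: (U xor P) iff ((P and U) and not U)

U xor P = False xor True = True
P and U = True and False = False
not U = not False = True
(P and U) and not U = False and True = False
(U xor P) iff ((P and U) and not U) = True iff False = False
Hence (B) is false.

(C): Parsed as not P nor (((U nand P) xor U) and U)

not P = not True = False
U nand P = False nand True = True
(U nand P) xor U = True xor False = True
((U nand P) xor U) and U = True and False = False
not P nor (((U nand P) xor U) and U) = False nor False = True
So (C) is true.

Count: 2.

2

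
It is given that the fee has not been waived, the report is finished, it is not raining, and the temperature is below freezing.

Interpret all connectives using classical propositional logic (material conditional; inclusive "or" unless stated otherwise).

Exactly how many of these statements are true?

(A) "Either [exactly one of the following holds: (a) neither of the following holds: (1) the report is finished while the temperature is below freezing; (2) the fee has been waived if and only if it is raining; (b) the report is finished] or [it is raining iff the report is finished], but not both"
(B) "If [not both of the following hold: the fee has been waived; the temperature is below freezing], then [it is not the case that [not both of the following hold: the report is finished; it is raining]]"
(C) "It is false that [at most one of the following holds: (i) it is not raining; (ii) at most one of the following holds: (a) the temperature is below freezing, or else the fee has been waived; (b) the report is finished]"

1

Let V = "the report is finished" (T), P = "the temperature is below freezing" (T), Q = "the fee has been waived" (F), S = "it is raining" (F).

(A): In symbols: (((V & P) nor (Q <-> S)) xor V) xor (S <-> V)

V & P = T & T = T
Q <-> S = F <-> F = T
(V & P) nor (Q <-> S) = T nor T = F
((V & P) nor (Q <-> S)) xor V = F xor T = T
S <-> V = F <-> T = F
(((V & P) nor (Q <-> S)) xor V) xor (S <-> V) = T xor F = T
Hence (A) is true.

(B): Formalization: (Q nand P) -> ~(V nand S)

Q nand P = F nand T = T
V nand S = T nand F = T
~(V nand S) = ~T = F
(Q nand P) -> ~(V nand S) = T -> F = F
Thus (B) is false.

(C): In symbols: ~(~S nand ((P | Q) nand V))

~S = ~F = T
P | Q = T | F = T
(P | Q) nand V = T nand T = F
~S nand ((P | Q) nand V) = T nand F = T
~(~S nand ((P | Q) nand V)) = ~T = F
Hence (C) is false.

Count: 1.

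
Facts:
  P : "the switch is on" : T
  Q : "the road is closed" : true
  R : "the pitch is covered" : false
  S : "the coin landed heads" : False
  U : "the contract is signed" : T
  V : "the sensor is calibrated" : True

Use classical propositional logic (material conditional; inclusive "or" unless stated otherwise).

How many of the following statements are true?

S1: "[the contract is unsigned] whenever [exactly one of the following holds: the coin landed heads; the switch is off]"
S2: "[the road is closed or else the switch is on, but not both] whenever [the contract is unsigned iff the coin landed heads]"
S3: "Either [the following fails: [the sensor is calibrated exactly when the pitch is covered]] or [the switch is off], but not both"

2

S1: Parsed as (S ⊕ ¬P) → ¬U

¬P = ¬T = F
S ⊕ ¬P = F ⊕ F = F
¬U = ¬T = F
(S ⊕ ¬P) → ¬U = F → F = T
Hence S1 is true.

S2: Parsed as (¬U ↔ S) → (Q ⊕ P)

¬U = ¬T = F
¬U ↔ S = F ↔ F = T
Q ⊕ P = T ⊕ T = F
(¬U ↔ S) → (Q ⊕ P) = T → F = F
Hence S2 is false.

S3: In symbols: ¬(V ↔ R) ⊕ ¬P

V ↔ R = T ↔ F = F
¬(V ↔ R) = ¬F = T
¬P = ¬T = F
¬(V ↔ R) ⊕ ¬P = T ⊕ F = T
So S3 is true.

2 of the 3 statements are true.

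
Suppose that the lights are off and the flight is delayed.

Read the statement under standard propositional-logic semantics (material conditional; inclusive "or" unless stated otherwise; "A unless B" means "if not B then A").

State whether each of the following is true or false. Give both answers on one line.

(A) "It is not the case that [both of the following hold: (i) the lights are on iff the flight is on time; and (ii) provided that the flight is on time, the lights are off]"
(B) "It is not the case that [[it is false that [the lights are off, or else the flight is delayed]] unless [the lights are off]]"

Let P = "the lights are on" (False), Q = "the flight is delayed" (True).

(A): Formalization: not ((P iff not Q) and (not Q -> not P))

not Q = not True = False
P iff not Q = False iff False = True
not Q = not True = False
not P = not False = True
not Q -> not P = False -> True = True
(P iff not Q) and (not Q -> not P) = True and True = True
not ((P iff not Q) and (not Q -> not P)) = not True = False
Thus (A) is false.

(B): This is not (not (not P or Q) or not P).

not P = not False = True
not P or Q = True or True = True
not (not P or Q) = not True = False
not P = not False = True
not (not P or Q) or not P = False or True = True
not (not (not P or Q) or not P) = not True = False
Hence (B) is false.

(A) false, (B) false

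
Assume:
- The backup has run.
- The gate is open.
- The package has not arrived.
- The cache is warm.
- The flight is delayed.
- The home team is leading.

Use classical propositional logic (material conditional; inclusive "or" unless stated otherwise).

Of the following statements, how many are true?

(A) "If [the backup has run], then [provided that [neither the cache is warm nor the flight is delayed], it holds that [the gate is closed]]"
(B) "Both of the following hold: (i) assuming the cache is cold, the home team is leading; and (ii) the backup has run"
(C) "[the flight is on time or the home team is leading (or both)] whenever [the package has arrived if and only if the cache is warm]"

3

Let S = "the backup has run" (T), Q = "the cache is warm" (T), U = "the flight is delayed" (T), D = "the gate is open" (T), M = "the home team is leading" (T), N = "the package has arrived" (F).

(A): This is S -> ((Q nor U) -> ~D).

Q nor U = T nor T = F
~D = ~T = F
(Q nor U) -> ~D = F -> F = T
S -> ((Q nor U) -> ~D) = T -> T = T
Thus (A) is true.

(B): Parsed as (~Q -> M) & S

~Q = ~T = F
~Q -> M = F -> T = T
(~Q -> M) & S = T & T = T
So (B) is true.

(C): Formalization: (N <-> Q) -> (~U | M)

N <-> Q = F <-> T = F
~U = ~T = F
~U | M = F | T = T
(N <-> Q) -> (~U | M) = F -> T = T
Thus (C) is true.

3 of the 3 statements are true.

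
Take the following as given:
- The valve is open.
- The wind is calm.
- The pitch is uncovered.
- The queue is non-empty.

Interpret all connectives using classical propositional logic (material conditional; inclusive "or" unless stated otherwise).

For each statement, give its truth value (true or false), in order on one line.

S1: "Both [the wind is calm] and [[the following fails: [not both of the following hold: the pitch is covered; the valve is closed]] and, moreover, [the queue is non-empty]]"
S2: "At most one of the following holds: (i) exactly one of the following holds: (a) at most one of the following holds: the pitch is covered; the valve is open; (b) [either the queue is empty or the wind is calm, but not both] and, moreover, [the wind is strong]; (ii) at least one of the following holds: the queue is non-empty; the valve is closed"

S1 F / S2 F

Let D = "the wind is strong" (F), G = "the pitch is covered" (F), H = "the valve is open" (T), M = "the queue is empty" (F).

S1: Formalization: ~D & (~(G nand ~H) & ~M)

~D = ~F = T
~H = ~T = F
G nand ~H = F nand F = T
~(G nand ~H) = ~T = F
~M = ~F = T
~(G nand ~H) & ~M = F & T = F
~D & (~(G nand ~H) & ~M) = T & F = F
So S1 is false.

S2: In symbols: ((G nand H) xor ((M xor ~D) & D)) nand (~M | ~H)

G nand H = F nand T = T
~D = ~F = T
M xor ~D = F xor T = T
(M xor ~D) & D = T & F = F
(G nand H) xor ((M xor ~D) & D) = T xor F = T
~M = ~F = T
~H = ~T = F
~M | ~H = T | F = T
((G nand H) xor ((M xor ~D) & D)) nand (~M | ~H) = T nand T = F
So S2 is false.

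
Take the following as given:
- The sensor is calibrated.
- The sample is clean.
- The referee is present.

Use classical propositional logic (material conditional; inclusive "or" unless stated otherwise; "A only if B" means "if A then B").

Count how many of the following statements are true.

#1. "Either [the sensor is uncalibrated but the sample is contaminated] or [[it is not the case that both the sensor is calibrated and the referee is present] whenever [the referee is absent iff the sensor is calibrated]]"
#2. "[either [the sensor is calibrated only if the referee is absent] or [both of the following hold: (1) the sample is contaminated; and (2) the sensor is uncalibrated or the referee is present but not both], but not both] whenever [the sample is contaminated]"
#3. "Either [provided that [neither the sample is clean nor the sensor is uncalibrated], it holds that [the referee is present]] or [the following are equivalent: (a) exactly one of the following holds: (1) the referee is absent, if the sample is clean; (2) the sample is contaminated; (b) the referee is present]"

Let V = "the sensor is calibrated" (T), H = "the sample is contaminated" (F), P = "the referee is present" (T).

#1: In symbols: (~V & H) | ((~P <-> V) -> (V nand P))

~V = ~T = F
~V & H = F & F = F
~P = ~T = F
~P <-> V = F <-> T = F
V nand P = T nand T = F
(~P <-> V) -> (V nand P) = F -> F = T
(~V & H) | ((~P <-> V) -> (V nand P)) = F | T = T
So #1 is true.

#2: Parsed as H -> ((V -> ~P) xor (H & (~V xor P)))

~P = ~T = F
V -> ~P = T -> F = F
~V = ~T = F
~V xor P = F xor T = T
H & (~V xor P) = F & T = F
(V -> ~P) xor (H & (~V xor P)) = F xor F = F
H -> ((V -> ~P) xor (H & (~V xor P))) = F -> F = T
So #2 is true.

#3: In symbols: ((~H nor ~V) -> P) | (((~H -> ~P) xor H) <-> P)

~H = ~F = T
~V = ~T = F
~H nor ~V = T nor F = F
(~H nor ~V) -> P = F -> T = T
~H = ~F = T
~P = ~T = F
~H -> ~P = T -> F = F
(~H -> ~P) xor H = F xor F = F
((~H -> ~P) xor H) <-> P = F <-> T = F
((~H nor ~V) -> P) | (((~H -> ~P) xor H) <-> P) = T | F = T
Hence #3 is true.

3 of the 3 statements are true.

3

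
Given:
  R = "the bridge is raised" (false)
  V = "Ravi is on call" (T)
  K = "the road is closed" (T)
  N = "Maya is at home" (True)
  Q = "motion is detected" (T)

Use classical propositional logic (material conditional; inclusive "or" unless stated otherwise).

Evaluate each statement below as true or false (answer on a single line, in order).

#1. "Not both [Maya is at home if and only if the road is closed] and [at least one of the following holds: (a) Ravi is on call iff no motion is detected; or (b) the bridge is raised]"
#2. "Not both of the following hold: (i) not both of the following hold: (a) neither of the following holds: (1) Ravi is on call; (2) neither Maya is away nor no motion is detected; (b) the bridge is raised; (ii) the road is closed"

#1 true; #2 false

#1: Parsed as (N <-> K) nand ((V <-> ~Q) | R)

N <-> K = T <-> T = T
~Q = ~T = F
V <-> ~Q = T <-> F = F
(V <-> ~Q) | R = F | F = F
(N <-> K) nand ((V <-> ~Q) | R) = T nand F = T
Thus #1 is true.

#2: Parsed as ((V nor (~N nor ~Q)) nand R) nand K

~N = ~T = F
~Q = ~T = F
~N nor ~Q = F nor F = T
V nor (~N nor ~Q) = T nor T = F
(V nor (~N nor ~Q)) nand R = F nand F = T
((V nor (~N nor ~Q)) nand R) nand K = T nand T = F
Hence #2 is false.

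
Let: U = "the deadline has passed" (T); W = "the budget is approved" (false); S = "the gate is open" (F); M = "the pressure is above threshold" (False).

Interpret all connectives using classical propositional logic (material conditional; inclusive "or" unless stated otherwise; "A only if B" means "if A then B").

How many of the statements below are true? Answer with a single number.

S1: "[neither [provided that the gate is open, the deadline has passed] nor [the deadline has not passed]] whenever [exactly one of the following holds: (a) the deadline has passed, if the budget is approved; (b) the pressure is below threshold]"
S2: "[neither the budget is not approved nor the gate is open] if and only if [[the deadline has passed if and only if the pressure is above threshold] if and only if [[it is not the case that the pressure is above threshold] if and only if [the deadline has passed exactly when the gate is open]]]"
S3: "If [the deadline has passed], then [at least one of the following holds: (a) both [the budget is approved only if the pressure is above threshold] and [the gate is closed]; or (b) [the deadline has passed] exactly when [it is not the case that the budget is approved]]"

2

S1: Formalization: ((W -> U) xor not M) -> ((S -> U) nor not U)

W -> U = False -> True = True
not M = not False = True
(W -> U) xor not M = True xor True = False
S -> U = False -> True = True
not U = not True = False
(S -> U) nor not U = True nor False = False
((W -> U) xor not M) -> ((S -> U) nor not U) = False -> False = True
Thus S1 is true.

S2: Parsed as (not W nor S) iff ((U iff M) iff (not M iff (U iff S)))

not W = not False = True
not W nor S = True nor False = False
U iff M = True iff False = False
not M = not False = True
U iff S = True iff False = False
not M iff (U iff S) = True iff False = False
(U iff M) iff (not M iff (U iff S)) = False iff False = True
(not W nor S) iff ((U iff M) iff (not M iff (U iff S))) = False iff True = False
Thus S2 is false.

S3: In symbols: U -> (((W -> M) and not S) or (U iff not W))

W -> M = False -> False = True
not S = not False = True
(W -> M) and not S = True and True = True
not W = not False = True
U iff not W = True iff True = True
((W -> M) and not S) or (U iff not W) = True or True = True
U -> (((W -> M) and not S) or (U iff not W)) = True -> True = True
Hence S3 is true.

2 of the 3 statements are true.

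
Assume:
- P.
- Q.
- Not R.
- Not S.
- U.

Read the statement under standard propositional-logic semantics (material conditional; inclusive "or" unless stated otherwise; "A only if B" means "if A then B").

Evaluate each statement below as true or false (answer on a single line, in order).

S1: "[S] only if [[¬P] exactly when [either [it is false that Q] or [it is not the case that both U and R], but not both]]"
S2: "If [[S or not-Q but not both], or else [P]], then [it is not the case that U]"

S1: In symbols: S -> (not P iff (not Q xor (U nand R)))

not P = not True = False
not Q = not True = False
U nand R = True nand False = True
not Q xor (U nand R) = False xor True = True
not P iff (not Q xor (U nand R)) = False iff True = False
S -> (not P iff (not Q xor (U nand R))) = False -> False = True
So S1 is true.

S2: In symbols: ((S xor not Q) or P) -> not U

not Q = not True = False
S xor not Q = False xor False = False
(S xor not Q) or P = False or True = True
not U = not True = False
((S xor not Q) or P) -> not U = True -> False = False
So S2 is false.

S1 True / S2 False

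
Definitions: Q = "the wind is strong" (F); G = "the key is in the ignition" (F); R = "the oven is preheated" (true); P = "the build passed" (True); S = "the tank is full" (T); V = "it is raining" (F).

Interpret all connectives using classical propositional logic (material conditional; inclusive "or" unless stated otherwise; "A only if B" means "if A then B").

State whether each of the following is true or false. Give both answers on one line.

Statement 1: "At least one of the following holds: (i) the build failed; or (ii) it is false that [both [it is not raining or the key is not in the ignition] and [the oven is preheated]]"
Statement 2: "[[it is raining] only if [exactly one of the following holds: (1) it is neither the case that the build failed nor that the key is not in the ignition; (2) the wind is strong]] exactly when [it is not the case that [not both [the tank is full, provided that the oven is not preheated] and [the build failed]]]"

Statement 1: Parsed as ¬P ∨ ¬((¬V ∨ ¬G) ∧ R)

¬P = ¬T = F
¬V = ¬F = T
¬G = ¬F = T
¬V ∨ ¬G = T ∨ T = T
(¬V ∨ ¬G) ∧ R = T ∧ T = T
¬((¬V ∨ ¬G) ∧ R) = ¬T = F
¬P ∨ ¬((¬V ∨ ¬G) ∧ R) = F ∨ F = F
Hence Statement 1 is false.

Statement 2: Parsed as (V → ((¬P ↓ ¬G) ⊕ Q)) ↔ ¬((¬R → S) ↑ ¬P)

¬P = ¬T = F
¬G = ¬F = T
¬P ↓ ¬G = F ↓ T = F
(¬P ↓ ¬G) ⊕ Q = F ⊕ F = F
V → ((¬P ↓ ¬G) ⊕ Q) = F → F = T
¬R = ¬T = F
¬R → S = F → T = T
¬P = ¬T = F
(¬R → S) ↑ ¬P = T ↑ F = T
¬((¬R → S) ↑ ¬P) = ¬T = F
(V → ((¬P ↓ ¬G) ⊕ Q)) ↔ ¬((¬R → S) ↑ ¬P) = T ↔ F = F
So Statement 2 is false.

Statement 1 False / Statement 2 False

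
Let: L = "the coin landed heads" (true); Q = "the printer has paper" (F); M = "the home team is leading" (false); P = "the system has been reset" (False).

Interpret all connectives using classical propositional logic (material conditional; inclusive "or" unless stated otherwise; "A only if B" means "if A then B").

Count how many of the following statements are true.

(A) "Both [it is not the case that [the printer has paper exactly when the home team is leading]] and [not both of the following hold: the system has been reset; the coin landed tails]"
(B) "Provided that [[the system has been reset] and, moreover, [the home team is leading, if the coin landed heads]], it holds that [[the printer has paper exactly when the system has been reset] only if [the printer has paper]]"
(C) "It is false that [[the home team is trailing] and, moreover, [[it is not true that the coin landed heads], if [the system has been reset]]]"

(A): In symbols: ¬(Q ↔ M) ∧ (P ↑ ¬L)

Q ↔ M = F ↔ F = T
¬(Q ↔ M) = ¬T = F
¬L = ¬T = F
P ↑ ¬L = F ↑ F = T
¬(Q ↔ M) ∧ (P ↑ ¬L) = F ∧ T = F
So (A) is false.

(B): Parsed as (P ∧ (L → M)) → ((Q ↔ P) → Q)

L → M = T → F = F
P ∧ (L → M) = F ∧ F = F
Q ↔ P = F ↔ F = T
(Q ↔ P) → Q = T → F = F
(P ∧ (L → M)) → ((Q ↔ P) → Q) = F → F = T
So (B) is true.

(C): Parsed as ¬(¬M ∧ (P → ¬L))

¬M = ¬F = T
¬L = ¬T = F
P → ¬L = F → F = T
¬M ∧ (P → ¬L) = T ∧ T = T
¬(¬M ∧ (P → ¬L)) = ¬T = F
Thus (C) is false.

1 of the 3 statements is true ((B)).

1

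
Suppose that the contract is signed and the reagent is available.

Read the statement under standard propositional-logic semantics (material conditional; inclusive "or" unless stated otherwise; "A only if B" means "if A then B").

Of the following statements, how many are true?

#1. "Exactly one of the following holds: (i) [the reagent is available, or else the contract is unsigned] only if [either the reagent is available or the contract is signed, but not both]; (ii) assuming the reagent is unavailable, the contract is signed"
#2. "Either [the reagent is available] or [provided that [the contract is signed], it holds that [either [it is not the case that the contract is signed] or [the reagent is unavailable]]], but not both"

Let R = "the reagent is available" (T), L = "the contract is signed" (T).

#1: Parsed as ((R | ~L) -> (R xor L)) xor (~R -> L)

~L = ~T = F
R | ~L = T | F = T
R xor L = T xor T = F
(R | ~L) -> (R xor L) = T -> F = F
~R = ~T = F
~R -> L = F -> T = T
((R | ~L) -> (R xor L)) xor (~R -> L) = F xor T = T
Thus #1 is true.

#2: This is R xor (L -> (~L | ~R)).

~L = ~T = F
~R = ~T = F
~L | ~R = F | F = F
L -> (~L | ~R) = T -> F = F
R xor (L -> (~L | ~R)) = T xor F = T
Thus #2 is true.

2 of the 2 statements are true.

2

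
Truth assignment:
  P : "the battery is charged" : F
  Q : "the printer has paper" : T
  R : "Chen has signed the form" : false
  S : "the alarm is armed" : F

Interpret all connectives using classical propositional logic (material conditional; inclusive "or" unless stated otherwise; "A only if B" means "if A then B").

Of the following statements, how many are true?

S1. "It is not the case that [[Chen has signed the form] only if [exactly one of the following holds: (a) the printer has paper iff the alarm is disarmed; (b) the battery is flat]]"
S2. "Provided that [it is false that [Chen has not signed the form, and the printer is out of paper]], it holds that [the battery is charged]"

0

S1: This is ~(R -> ((Q <-> ~S) xor ~P)).

~S = ~F = T
Q <-> ~S = T <-> T = T
~P = ~F = T
(Q <-> ~S) xor ~P = T xor T = F
R -> ((Q <-> ~S) xor ~P) = F -> F = T
~(R -> ((Q <-> ~S) xor ~P)) = ~T = F
So S1 is false.

S2: This is ~(~R & ~Q) -> P.

~R = ~F = T
~Q = ~T = F
~R & ~Q = T & F = F
~(~R & ~Q) = ~F = T
~(~R & ~Q) -> P = T -> F = F
So S2 is false.

True statements: 0 (none).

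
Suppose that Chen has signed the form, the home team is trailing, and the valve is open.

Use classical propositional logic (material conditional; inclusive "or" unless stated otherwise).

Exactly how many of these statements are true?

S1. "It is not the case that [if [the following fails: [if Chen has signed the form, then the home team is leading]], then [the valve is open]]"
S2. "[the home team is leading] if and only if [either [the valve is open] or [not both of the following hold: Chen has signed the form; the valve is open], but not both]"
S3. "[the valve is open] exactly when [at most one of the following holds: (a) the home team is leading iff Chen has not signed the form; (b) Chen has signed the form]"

0

Let P = "Chen has signed the form" (True), Q = "the home team is leading" (False), R = "the valve is open" (True).

S1: Parsed as not (not (P -> Q) -> R)

P -> Q = True -> False = False
not (P -> Q) = not False = True
not (P -> Q) -> R = True -> True = True
not (not (P -> Q) -> R) = not True = False
Thus S1 is false.

S2: This is Q iff (R xor (P nand R)).

P nand R = True nand True = False
R xor (P nand R) = True xor False = True
Q iff (R xor (P nand R)) = False iff True = False
So S2 is false.

S3: In symbols: R iff ((Q iff not P) nand P)

not P = not True = False
Q iff not P = False iff False = True
(Q iff not P) nand P = True nand True = False
R iff ((Q iff not P) nand P) = True iff False = False
Hence S3 is false.

Count: 0.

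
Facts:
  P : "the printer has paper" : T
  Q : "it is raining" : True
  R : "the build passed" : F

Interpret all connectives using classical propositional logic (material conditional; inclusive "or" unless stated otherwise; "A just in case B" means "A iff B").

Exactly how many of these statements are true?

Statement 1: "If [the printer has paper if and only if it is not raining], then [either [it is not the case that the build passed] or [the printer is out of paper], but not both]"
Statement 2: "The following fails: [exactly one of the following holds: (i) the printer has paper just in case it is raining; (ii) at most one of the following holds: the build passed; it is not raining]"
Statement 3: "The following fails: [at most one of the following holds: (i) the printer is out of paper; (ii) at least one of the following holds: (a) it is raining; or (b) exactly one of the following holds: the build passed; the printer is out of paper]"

2

Statement 1: Formalization: (P ↔ ¬Q) → (¬R ⊕ ¬P)

¬Q = ¬T = F
P ↔ ¬Q = T ↔ F = F
¬R = ¬F = T
¬P = ¬T = F
¬R ⊕ ¬P = T ⊕ F = T
(P ↔ ¬Q) → (¬R ⊕ ¬P) = F → T = T
Hence Statement 1 is true.

Statement 2: This is ¬((P ↔ Q) ⊕ (R ↑ ¬Q)).

P ↔ Q = T ↔ T = T
¬Q = ¬T = F
R ↑ ¬Q = F ↑ F = T
(P ↔ Q) ⊕ (R ↑ ¬Q) = T ⊕ T = F
¬((P ↔ Q) ⊕ (R ↑ ¬Q)) = ¬F = T
So Statement 2 is true.

Statement 3: Formalization: ¬(¬P ↑ (Q ∨ (R ⊕ ¬P)))

¬P = ¬T = F
¬P = ¬T = F
R ⊕ ¬P = F ⊕ F = F
Q ∨ (R ⊕ ¬P) = T ∨ F = T
¬P ↑ (Q ∨ (R ⊕ ¬P)) = F ↑ T = T
¬(¬P ↑ (Q ∨ (R ⊕ ¬P))) = ¬T = F
So Statement 3 is false.

2 of the 3 statements are true.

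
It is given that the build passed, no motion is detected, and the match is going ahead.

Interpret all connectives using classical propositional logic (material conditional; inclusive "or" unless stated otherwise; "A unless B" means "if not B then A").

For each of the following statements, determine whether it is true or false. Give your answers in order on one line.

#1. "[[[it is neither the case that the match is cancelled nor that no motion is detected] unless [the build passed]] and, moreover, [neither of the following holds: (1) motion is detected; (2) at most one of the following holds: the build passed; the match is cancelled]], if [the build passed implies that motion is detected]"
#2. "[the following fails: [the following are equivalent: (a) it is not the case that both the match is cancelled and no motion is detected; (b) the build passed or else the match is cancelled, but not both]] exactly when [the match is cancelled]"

#1 true; #2 true

Let G = "the build passed" (T), P = "motion is detected" (F), S = "the match is cancelled" (F).

#1: Parsed as (G -> P) -> (((S nor ~P) | G) & (P nor (G nand S)))

G -> P = T -> F = F
~P = ~F = T
S nor ~P = F nor T = F
(S nor ~P) | G = F | T = T
G nand S = T nand F = T
P nor (G nand S) = F nor T = F
((S nor ~P) | G) & (P nor (G nand S)) = T & F = F
(G -> P) -> (((S nor ~P) | G) & (P nor (G nand S))) = F -> F = T
So #1 is true.

#2: Parsed as ~((S nand ~P) <-> (G xor S)) <-> S

~P = ~F = T
S nand ~P = F nand T = T
G xor S = T xor F = T
(S nand ~P) <-> (G xor S) = T <-> T = T
~((S nand ~P) <-> (G xor S)) = ~T = F
~((S nand ~P) <-> (G xor S)) <-> S = F <-> F = T
So #2 is true.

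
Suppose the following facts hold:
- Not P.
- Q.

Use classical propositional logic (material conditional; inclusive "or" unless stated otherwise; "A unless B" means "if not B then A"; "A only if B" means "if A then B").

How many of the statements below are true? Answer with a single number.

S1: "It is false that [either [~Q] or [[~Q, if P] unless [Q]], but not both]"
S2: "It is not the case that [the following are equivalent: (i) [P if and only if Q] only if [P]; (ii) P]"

1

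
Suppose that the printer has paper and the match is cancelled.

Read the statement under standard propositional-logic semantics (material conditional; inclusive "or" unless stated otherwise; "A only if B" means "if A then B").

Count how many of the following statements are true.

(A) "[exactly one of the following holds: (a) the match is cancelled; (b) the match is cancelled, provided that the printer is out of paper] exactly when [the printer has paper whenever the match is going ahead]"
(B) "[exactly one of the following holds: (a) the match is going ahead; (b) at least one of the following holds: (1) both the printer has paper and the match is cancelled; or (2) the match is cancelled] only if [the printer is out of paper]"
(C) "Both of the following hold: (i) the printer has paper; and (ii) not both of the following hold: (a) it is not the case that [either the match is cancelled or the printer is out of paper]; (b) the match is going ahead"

Let L = "the match is cancelled" (True), V = "the printer has paper" (True).

(A): Formalization: (L xor (not V -> L)) iff (not L -> V)

not V = not True = False
not V -> L = False -> True = True
L xor (not V -> L) = True xor True = False
not L = not True = False
not L -> V = False -> True = True
(L xor (not V -> L)) iff (not L -> V) = False iff True = False
So (A) is false.

(B): Formalization: (not L xor ((V and L) or L)) -> not V

not L = not True = False
V and L = True and True = True
(V and L) or L = True or True = True
not L xor ((V and L) or L) = False xor True = True
not V = not True = False
(not L xor ((V and L) or L)) -> not V = True -> False = False
So (B) is false.

(C): In symbols: V and (not (L or not V) nand not L)

not V = not True = False
L or not V = True or False = True
not (L or not V) = not True = False
not L = not True = False
not (L or not V) nand not L = False nand False = True
V and (not (L or not V) nand not L) = True and True = True
Hence (C) is true.

True statements: 1 ((C)).

1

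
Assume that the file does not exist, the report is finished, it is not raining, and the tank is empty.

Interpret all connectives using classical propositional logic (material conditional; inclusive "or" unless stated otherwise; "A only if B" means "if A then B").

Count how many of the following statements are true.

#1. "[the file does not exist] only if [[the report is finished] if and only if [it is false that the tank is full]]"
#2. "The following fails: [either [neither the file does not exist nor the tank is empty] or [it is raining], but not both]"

Let H = "the file exists" (False), W = "the report is finished" (True), N = "the tank is full" (False), S = "it is raining" (False).

#1: This is not H -> (W iff not N).

not H = not False = True
not N = not False = True
W iff not N = True iff True = True
not H -> (W iff not N) = True -> True = True
Hence #1 is true.

#2: Formalization: not ((not H nor not N) xor S)

not H = not False = True
not N = not False = True
not H nor not N = True nor True = False
(not H nor not N) xor S = False xor False = False
not ((not H nor not N) xor S) = not False = True
So #2 is true.

Count: 2.

2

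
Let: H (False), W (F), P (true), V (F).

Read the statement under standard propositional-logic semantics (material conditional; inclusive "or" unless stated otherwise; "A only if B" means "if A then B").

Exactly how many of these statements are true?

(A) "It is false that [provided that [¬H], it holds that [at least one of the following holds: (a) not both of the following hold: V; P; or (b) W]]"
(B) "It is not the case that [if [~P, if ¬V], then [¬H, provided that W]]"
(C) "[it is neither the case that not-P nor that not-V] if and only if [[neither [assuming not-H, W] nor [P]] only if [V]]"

(A): Parsed as ¬(¬H → ((V ↑ P) ∨ W))

¬H = ¬F = T
V ↑ P = F ↑ T = T
(V ↑ P) ∨ W = T ∨ F = T
¬H → ((V ↑ P) ∨ W) = T → T = T
¬(¬H → ((V ↑ P) ∨ W)) = ¬T = F
So (A) is false.

(B): This is ¬((¬V → ¬P) → (W → ¬H)).

¬V = ¬F = T
¬P = ¬T = F
¬V → ¬P = T → F = F
¬H = ¬F = T
W → ¬H = F → T = T
(¬V → ¬P) → (W → ¬H) = F → T = T
¬((¬V → ¬P) → (W → ¬H)) = ¬T = F
So (B) is false.

(C): Formalization: (¬P ↓ ¬V) ↔ (((¬H → W) ↓ P) → V)

¬P = ¬T = F
¬V = ¬F = T
¬P ↓ ¬V = F ↓ T = F
¬H = ¬F = T
¬H → W = T → F = F
(¬H → W) ↓ P = F ↓ T = F
((¬H → W) ↓ P) → V = F → F = T
(¬P ↓ ¬V) ↔ (((¬H → W) ↓ P) → V) = F ↔ T = F
Hence (C) is false.

0 of the 3 statements are true (none).

0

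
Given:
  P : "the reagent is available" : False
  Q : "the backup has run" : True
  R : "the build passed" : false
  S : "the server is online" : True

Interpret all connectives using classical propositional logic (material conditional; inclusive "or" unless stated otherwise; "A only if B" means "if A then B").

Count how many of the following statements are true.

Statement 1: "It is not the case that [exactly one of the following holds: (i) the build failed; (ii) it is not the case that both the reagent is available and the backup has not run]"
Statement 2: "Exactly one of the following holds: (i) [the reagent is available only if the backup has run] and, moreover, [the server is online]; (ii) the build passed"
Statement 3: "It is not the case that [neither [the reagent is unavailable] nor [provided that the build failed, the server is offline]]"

Statement 1: This is ~(~R xor (P nand ~Q)).

~R = ~F = T
~Q = ~T = F
P nand ~Q = F nand F = T
~R xor (P nand ~Q) = T xor T = F
~(~R xor (P nand ~Q)) = ~F = T
Hence Statement 1 is true.

Statement 2: Parsed as ((P -> Q) & S) xor R

P -> Q = F -> T = T
(P -> Q) & S = T & T = T
((P -> Q) & S) xor R = T xor F = T
Hence Statement 2 is true.

Statement 3: This is ~(~P nor (~R -> ~S)).

~P = ~F = T
~R = ~F = T
~S = ~T = F
~R -> ~S = T -> F = F
~P nor (~R -> ~S) = T nor F = F
~(~P nor (~R -> ~S)) = ~F = T
Hence Statement 3 is true.

Count: 3.

3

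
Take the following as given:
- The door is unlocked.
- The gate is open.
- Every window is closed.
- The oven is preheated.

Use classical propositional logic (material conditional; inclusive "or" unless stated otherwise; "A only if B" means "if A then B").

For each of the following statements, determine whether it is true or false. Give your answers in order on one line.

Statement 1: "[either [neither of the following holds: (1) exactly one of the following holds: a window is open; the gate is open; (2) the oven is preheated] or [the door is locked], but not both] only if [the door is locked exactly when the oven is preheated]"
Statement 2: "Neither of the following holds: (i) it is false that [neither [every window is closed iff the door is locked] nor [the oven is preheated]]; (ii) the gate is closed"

Let R = "a window is open" (False), Q = "the gate is open" (True), S = "the oven is preheated" (True), P = "the door is locked" (False).

Statement 1: In symbols: (((R xor Q) nor S) xor P) -> (P iff S)

R xor Q = False xor True = True
(R xor Q) nor S = True nor True = False
((R xor Q) nor S) xor P = False xor False = False
P iff S = False iff True = False
(((R xor Q) nor S) xor P) -> (P iff S) = False -> False = True
Hence Statement 1 is true.

Statement 2: Parsed as not ((not R iff P) nor S) nor not Q

not R = not False = True
not R iff P = True iff False = False
(not R iff P) nor S = False nor True = False
not ((not R iff P) nor S) = not False = True
not Q = not True = False
not ((not R iff P) nor S) nor not Q = True nor False = False
Hence Statement 2 is false.

Statement 1 T, Statement 2 F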